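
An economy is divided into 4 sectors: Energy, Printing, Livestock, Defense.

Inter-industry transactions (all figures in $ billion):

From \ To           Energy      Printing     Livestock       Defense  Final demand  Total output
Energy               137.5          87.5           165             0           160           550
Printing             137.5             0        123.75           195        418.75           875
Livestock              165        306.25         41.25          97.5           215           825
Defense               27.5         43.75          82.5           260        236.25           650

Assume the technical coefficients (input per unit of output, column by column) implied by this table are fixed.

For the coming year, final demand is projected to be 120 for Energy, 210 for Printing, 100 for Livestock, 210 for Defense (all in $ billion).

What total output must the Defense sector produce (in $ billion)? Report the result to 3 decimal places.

x_D = 506.222

Technical coefficients a_ij = z_ij / X_j:
  a_EE = 137.5/550 = 0.25, a_PE = 137.5/550 = 0.25, a_LE = 165/550 = 0.30, a_DE = 27.5/550 = 0.05
  a_EP = 87.5/875 = 0.10, a_PP = 0/875 = 0.00, a_LP = 306.25/875 = 0.35, a_DP = 43.75/875 = 0.05
  a_EL = 165/825 = 0.20, a_PL = 123.75/825 = 0.15, a_LL = 41.25/825 = 0.05, a_DL = 82.5/825 = 0.10
  a_ED = 0/650 = 0.00, a_PD = 195/650 = 0.30, a_LD = 97.5/650 = 0.15, a_DD = 260/650 = 0.40
I − A =
  [   0.75    -0.10    -0.20     0.00]
  [  -0.25     1.00    -0.15    -0.30]
  [  -0.30    -0.35     0.95    -0.15]
  [  -0.05    -0.05    -0.10     0.60]
Compute the cofactors C_ij = (−1)^(i+j)·(3×3 minor ij) of I−A; the adjugate is their transpose:
adj(I−A) = Cᵀ =
  [ 0.497625   0.099000   0.129000   0.081750]
  [ 0.190125   0.378750   0.123000   0.220125]
  [ 0.242625   0.181875   0.422250   0.196500]
  [ 0.097750   0.070125   0.091375   0.567375]
det(I−A) = Σ_j (I−A)_1j·C_1j = (0.75)(0.497625) + (-0.10)(0.190125) + (-0.20)(0.242625) + (0.00)(0.097750) = 0.30568125
(I − A)⁻¹ = adj(I−A) / det(I−A) ≈
  [   1.6279     0.3239     0.4220     0.2674]
  [   0.6220     1.2390     0.4024     0.7201]
  [   0.7937     0.5950     1.3813     0.6428]
  [   0.3198     0.2294     0.2989     1.8561]
x = (I − A)⁻¹ d = adj(I−A)·d / det(I−A), with det(I−A) = 0.30568125:
  x_E = (0.497625·120 + 0.099000·210 + 0.129000·100 + 0.081750·210) / 0.30568125 = 110.5725 / 0.30568125 ≈ 361.725
  x_P = (0.190125·120 + 0.378750·210 + 0.123000·100 + 0.220125·210) / 0.30568125 = 160.87875 / 0.30568125 ≈ 526.296
  x_L = (0.242625·120 + 0.181875·210 + 0.422250·100 + 0.196500·210) / 0.30568125 = 150.79875 / 0.30568125 ≈ 493.320
  x_D = (0.097750·120 + 0.070125·210 + 0.091375·100 + 0.567375·210) / 0.30568125 = 154.7425 / 0.30568125 ≈ 506.222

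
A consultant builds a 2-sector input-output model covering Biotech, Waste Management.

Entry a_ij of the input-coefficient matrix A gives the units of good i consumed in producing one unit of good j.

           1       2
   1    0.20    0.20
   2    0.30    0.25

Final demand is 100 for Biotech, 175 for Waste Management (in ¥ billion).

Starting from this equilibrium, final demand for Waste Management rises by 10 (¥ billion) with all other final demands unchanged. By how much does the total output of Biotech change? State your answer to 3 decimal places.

I − A =
  [   0.80    -0.20]
  [  -0.30     0.75]
det(I−A) = (0.80)(0.75) − (-0.20)(-0.30) = 0.5400
adj(I−A) = [[0.75, 0.20], [0.30, 0.80]]
(I − A)⁻¹ = adj(I−A) / det(I−A) ≈
  [   1.3889     0.3704]
  [   0.5556     1.4815]
Δx = (I − A)⁻¹ Δd with Δd having +10 in the Waste Management component and 0 elsewhere.
So Δx_1 = L_12 · (+10), where L_12 = adj(I−A)_12 / det(I−A) = 0.20 / 0.5400.
Δx_1 = 0.20 × (+10) / 0.5400 = 2.00 / 0.5400 ≈ 3.704.

Δx_1 = 3.704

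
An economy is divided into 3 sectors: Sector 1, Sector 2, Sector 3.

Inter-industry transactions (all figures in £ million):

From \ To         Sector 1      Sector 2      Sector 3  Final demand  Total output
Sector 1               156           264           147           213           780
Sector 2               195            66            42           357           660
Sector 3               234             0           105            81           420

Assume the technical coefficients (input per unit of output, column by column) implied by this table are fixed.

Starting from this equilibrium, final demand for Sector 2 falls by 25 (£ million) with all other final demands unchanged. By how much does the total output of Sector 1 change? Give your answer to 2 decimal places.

Technical coefficients a_ij = z_ij / X_j:
  a_11 = 156/780 = 0.20, a_21 = 195/780 = 0.25, a_31 = 234/780 = 0.30
  a_12 = 264/660 = 0.40, a_22 = 66/660 = 0.10, a_32 = 0/660 = 0.00
  a_13 = 147/420 = 0.35, a_23 = 42/420 = 0.10, a_33 = 105/420 = 0.25
I − A =
  [   0.80    -0.40    -0.35]
  [  -0.25     0.90    -0.10]
  [  -0.30     0.00     0.75]
Cofactors of I−A, C_ij = (−1)^(i+j)·(minor ij) (rows/columns in the sector order above):
  C_11 = (0.90)(0.75) − (-0.10)(0.00) = 0.6750
  C_12 = −[(-0.25)(0.75) − (-0.10)(-0.30)] = 0.2175
  C_13 = (-0.25)(0.00) − (0.90)(-0.30) = 0.2700
  C_21 = −[(-0.40)(0.75) − (-0.35)(0.00)] = 0.3000
  C_22 = (0.80)(0.75) − (-0.35)(-0.30) = 0.4950
  C_23 = −[(0.80)(0.00) − (-0.40)(-0.30)] = 0.1200
  C_31 = (-0.40)(-0.10) − (-0.35)(0.90) = 0.3550
  C_32 = −[(0.80)(-0.10) − (-0.35)(-0.25)] = 0.1675
  C_33 = (0.80)(0.90) − (-0.40)(-0.25) = 0.6200
det(I−A) = Σ_j (I−A)_1j·C_1j = (0.80)(0.6750) + (-0.40)(0.2175) + (-0.35)(0.2700) = 0.3585
adj(I−A) = Cᵀ =
  [ 0.6750   0.3000   0.3550]
  [ 0.2175   0.4950   0.1675]
  [ 0.2700   0.1200   0.6200]
(I − A)⁻¹ = adj(I−A) / det(I−A) ≈
  [   1.8828     0.8368     0.9902]
  [   0.6067     1.3808     0.4672]
  [   0.7531     0.3347     1.7294]
Δx = (I − A)⁻¹ Δd with Δd having -25 in the Sector 2 component and 0 elsewhere.
So Δx_1 = L_12 · (-25), where L_12 = adj(I−A)_12 / det(I−A) = 0.3000 / 0.3585.
Δx_1 = 0.3000 × (-25) / 0.3585 = -7.50 / 0.3585 ≈ -20.92.

Δx_1 = -20.92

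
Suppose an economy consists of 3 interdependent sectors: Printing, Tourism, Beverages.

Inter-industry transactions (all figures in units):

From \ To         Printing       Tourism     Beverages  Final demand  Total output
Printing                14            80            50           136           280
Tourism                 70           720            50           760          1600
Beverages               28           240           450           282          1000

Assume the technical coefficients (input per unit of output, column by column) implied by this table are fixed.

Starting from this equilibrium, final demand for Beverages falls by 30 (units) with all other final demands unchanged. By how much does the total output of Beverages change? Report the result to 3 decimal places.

Δx_3 = -56.983

Technical coefficients a_ij = z_ij / X_j:
  a_11 = 14/280 = 0.05, a_21 = 70/280 = 0.25, a_31 = 28/280 = 0.10
  a_12 = 80/1600 = 0.05, a_22 = 720/1600 = 0.45, a_32 = 240/1600 = 0.15
  a_13 = 50/1000 = 0.05, a_23 = 50/1000 = 0.05, a_33 = 450/1000 = 0.45
I − A =
  [   0.95    -0.05    -0.05]
  [  -0.25     0.55    -0.05]
  [  -0.10    -0.15     0.55]
Cofactors of I−A, C_ij = (−1)^(i+j)·(minor ij) (rows/columns in the sector order above):
  C_11 = (0.55)(0.55) − (-0.05)(-0.15) = 0.2950
  C_12 = −[(-0.25)(0.55) − (-0.05)(-0.10)] = 0.1425
  C_13 = (-0.25)(-0.15) − (0.55)(-0.10) = 0.0925
  C_21 = −[(-0.05)(0.55) − (-0.05)(-0.15)] = 0.0350
  C_22 = (0.95)(0.55) − (-0.05)(-0.10) = 0.5175
  C_23 = −[(0.95)(-0.15) − (-0.05)(-0.10)] = 0.1475
  C_31 = (-0.05)(-0.05) − (-0.05)(0.55) = 0.0300
  C_32 = −[(0.95)(-0.05) − (-0.05)(-0.25)] = 0.0600
  C_33 = (0.95)(0.55) − (-0.05)(-0.25) = 0.5100
det(I−A) = Σ_j (I−A)_1j·C_1j = (0.95)(0.2950) + (-0.05)(0.1425) + (-0.05)(0.0925) = 0.2685
adj(I−A) = Cᵀ =
  [ 0.2950   0.0350   0.0300]
  [ 0.1425   0.5175   0.0600]
  [ 0.0925   0.1475   0.5100]
(I − A)⁻¹ = adj(I−A) / det(I−A) ≈
  [   1.0987     0.1304     0.1117]
  [   0.5307     1.9274     0.2235]
  [   0.3445     0.5493     1.8994]
Δx = (I − A)⁻¹ Δd with Δd having -30 in the Beverages component and 0 elsewhere.
So Δx_3 = L_33 · (-30), where L_33 = adj(I−A)_33 / det(I−A) = 0.5100 / 0.2685.
Δx_3 = 0.5100 × (-30) / 0.2685 = -15.30 / 0.2685 ≈ -56.983.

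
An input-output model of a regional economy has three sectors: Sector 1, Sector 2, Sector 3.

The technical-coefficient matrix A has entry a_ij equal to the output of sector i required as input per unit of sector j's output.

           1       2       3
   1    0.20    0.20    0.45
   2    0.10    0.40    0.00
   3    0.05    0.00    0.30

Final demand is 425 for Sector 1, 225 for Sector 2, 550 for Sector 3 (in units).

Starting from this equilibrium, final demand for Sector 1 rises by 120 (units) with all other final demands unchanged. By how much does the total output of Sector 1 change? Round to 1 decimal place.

Δx_1 = 163.4

I − A =
  [   0.80    -0.20    -0.45]
  [  -0.10     0.60     0.00]
  [  -0.05     0.00     0.70]
Cofactors of I−A, C_ij = (−1)^(i+j)·(minor ij) (rows/columns in the sector order above):
  C_11 = (0.60)(0.70) − (0.00)(0.00) = 0.4200
  C_12 = −[(-0.10)(0.70) − (0.00)(-0.05)] = 0.0700
  C_13 = (-0.10)(0.00) − (0.60)(-0.05) = 0.0300
  C_21 = −[(-0.20)(0.70) − (-0.45)(0.00)] = 0.1400
  C_22 = (0.80)(0.70) − (-0.45)(-0.05) = 0.5375
  C_23 = −[(0.80)(0.00) − (-0.20)(-0.05)] = 0.0100
  C_31 = (-0.20)(0.00) − (-0.45)(0.60) = 0.2700
  C_32 = −[(0.80)(0.00) − (-0.45)(-0.10)] = 0.0450
  C_33 = (0.80)(0.60) − (-0.20)(-0.10) = 0.4600
det(I−A) = Σ_j (I−A)_1j·C_1j = (0.80)(0.4200) + (-0.20)(0.0700) + (-0.45)(0.0300) = 0.3085
adj(I−A) = Cᵀ =
  [ 0.4200   0.1400   0.2700]
  [ 0.0700   0.5375   0.0450]
  [ 0.0300   0.0100   0.4600]
(I − A)⁻¹ = adj(I−A) / det(I−A) ≈
  [   1.3614     0.4538     0.8752]
  [   0.2269     1.7423     0.1459]
  [   0.0972     0.0324     1.4911]
Δx = (I − A)⁻¹ Δd with Δd having +120 in the Sector 1 component and 0 elsewhere.
So Δx_1 = L_11 · (+120), where L_11 = adj(I−A)_11 / det(I−A) = 0.4200 / 0.3085.
Δx_1 = 0.4200 × (+120) / 0.3085 = 50.40 / 0.3085 ≈ 163.4.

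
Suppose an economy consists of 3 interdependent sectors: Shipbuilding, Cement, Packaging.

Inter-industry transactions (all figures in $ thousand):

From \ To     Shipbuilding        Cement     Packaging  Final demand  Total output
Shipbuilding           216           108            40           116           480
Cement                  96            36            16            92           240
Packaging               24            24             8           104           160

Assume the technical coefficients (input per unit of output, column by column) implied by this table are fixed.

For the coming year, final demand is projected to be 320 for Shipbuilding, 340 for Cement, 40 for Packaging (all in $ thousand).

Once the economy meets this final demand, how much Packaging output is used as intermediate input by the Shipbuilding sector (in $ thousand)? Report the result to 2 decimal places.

Technical coefficients a_ij = z_ij / X_j:
  a_SS = 216/480 = 0.45, a_CS = 96/480 = 0.20, a_PS = 24/480 = 0.05
  a_SC = 108/240 = 0.45, a_CC = 36/240 = 0.15, a_PC = 24/240 = 0.10
  a_SP = 40/160 = 0.25, a_CP = 16/160 = 0.10, a_PP = 8/160 = 0.05
I − A =
  [   0.55    -0.45    -0.25]
  [  -0.20     0.85    -0.10]
  [  -0.05    -0.10     0.95]
Cofactors of I−A, C_ij = (−1)^(i+j)·(minor ij) (rows/columns in the sector order above):
  C_11 = (0.85)(0.95) − (-0.10)(-0.10) = 0.7975
  C_12 = −[(-0.20)(0.95) − (-0.10)(-0.05)] = 0.1950
  C_13 = (-0.20)(-0.10) − (0.85)(-0.05) = 0.0625
  C_21 = −[(-0.45)(0.95) − (-0.25)(-0.10)] = 0.4525
  C_22 = (0.55)(0.95) − (-0.25)(-0.05) = 0.5100
  C_23 = −[(0.55)(-0.10) − (-0.45)(-0.05)] = 0.0775
  C_31 = (-0.45)(-0.10) − (-0.25)(0.85) = 0.2575
  C_32 = −[(0.55)(-0.10) − (-0.25)(-0.20)] = 0.1050
  C_33 = (0.55)(0.85) − (-0.45)(-0.20) = 0.3775
det(I−A) = Σ_j (I−A)_1j·C_1j = (0.55)(0.7975) + (-0.45)(0.1950) + (-0.25)(0.0625) = 0.33525
adj(I−A) = Cᵀ =
  [ 0.7975   0.4525   0.2575]
  [ 0.1950   0.5100   0.1050]
  [ 0.0625   0.0775   0.3775]
(I − A)⁻¹ = adj(I−A) / det(I−A) ≈
  [   2.3788     1.3497     0.7681]
  [   0.5817     1.5213     0.3132]
  [   0.1864     0.2312     1.1260]
First solve x = (I − A)⁻¹ d = adj(I−A)·d / det(I−A); in particular x_S = (0.7975·320 + 0.4525·340 + 0.2575·40) / 0.33525 = 419.35 / 0.33525 ≈ 1250.8576.
Intermediate flow from P to S: z_PS = a_PS · x_S = 0.05 × 419.35 / 0.33525 = 20.9675 / 0.33525 ≈ 62.54.

z_PS = 62.54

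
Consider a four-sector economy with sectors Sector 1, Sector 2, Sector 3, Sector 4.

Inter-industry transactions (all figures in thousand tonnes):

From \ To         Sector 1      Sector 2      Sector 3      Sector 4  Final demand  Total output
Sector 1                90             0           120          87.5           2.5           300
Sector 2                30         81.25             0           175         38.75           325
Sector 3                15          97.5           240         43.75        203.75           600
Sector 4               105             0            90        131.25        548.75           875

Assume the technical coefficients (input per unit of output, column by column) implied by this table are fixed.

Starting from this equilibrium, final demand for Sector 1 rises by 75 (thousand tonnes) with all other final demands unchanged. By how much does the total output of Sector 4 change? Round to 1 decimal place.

Technical coefficients a_ij = z_ij / X_j:
  a_11 = 90/300 = 0.30, a_21 = 30/300 = 0.10, a_31 = 15/300 = 0.05, a_41 = 105/300 = 0.35
  a_12 = 0/325 = 0.00, a_22 = 81.25/325 = 0.25, a_32 = 97.5/325 = 0.30, a_42 = 0/325 = 0.00
  a_13 = 120/600 = 0.20, a_23 = 0/600 = 0.00, a_33 = 240/600 = 0.40, a_43 = 90/600 = 0.15
  a_14 = 87.5/875 = 0.10, a_24 = 175/875 = 0.20, a_34 = 43.75/875 = 0.05, a_44 = 131.25/875 = 0.15
I − A =
  [   0.70     0.00    -0.20    -0.10]
  [  -0.10     0.75     0.00    -0.20]
  [  -0.05    -0.30     0.60    -0.05]
  [  -0.35     0.00    -0.15     0.85]
Compute the cofactors C_ij = (−1)^(i+j)·(3×3 minor ij) of I−A; the adjugate is their transpose:
adj(I−A) = Cᵀ =
  [ 0.367875   0.055500   0.138750   0.064500]
  [ 0.093750   0.318000   0.053500   0.089000]
  [ 0.091500   0.168000   0.420000   0.075000]
  [ 0.167625   0.052500   0.131250   0.301500]
det(I−A) = Σ_j (I−A)_1j·C_1j = (0.70)(0.367875) + (0.00)(0.093750) + (-0.20)(0.091500) + (-0.10)(0.167625) = 0.22245
(I − A)⁻¹ = adj(I−A) / det(I−A) ≈
  [   1.6537     0.2495     0.6237     0.2900]
  [   0.4214     1.4295     0.2405     0.4001]
  [   0.4113     0.7552     1.8881     0.3372]
  [   0.7535     0.2360     0.5900     1.3554]
Δx = (I − A)⁻¹ Δd with Δd having +75 in the Sector 1 component and 0 elsewhere.
So Δx_4 = L_41 · (+75), where L_41 = adj(I−A)_41 / det(I−A) = 0.167625 / 0.22245.
Δx_4 = 0.167625 × (+75) / 0.22245 = 12.571875 / 0.22245 ≈ 56.5.

Δx_4 = 56.5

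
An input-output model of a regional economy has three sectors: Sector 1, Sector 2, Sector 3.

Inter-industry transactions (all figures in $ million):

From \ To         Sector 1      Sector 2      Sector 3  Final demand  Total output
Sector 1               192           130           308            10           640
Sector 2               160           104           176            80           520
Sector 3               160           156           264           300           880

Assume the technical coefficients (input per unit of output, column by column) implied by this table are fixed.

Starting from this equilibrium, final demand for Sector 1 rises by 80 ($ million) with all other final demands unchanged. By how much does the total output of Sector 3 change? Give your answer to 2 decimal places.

Δx_3 = 111.39

Technical coefficients a_ij = z_ij / X_j:
  a_11 = 192/640 = 0.30, a_21 = 160/640 = 0.25, a_31 = 160/640 = 0.25
  a_12 = 130/520 = 0.25, a_22 = 104/520 = 0.20, a_32 = 156/520 = 0.30
  a_13 = 308/880 = 0.35, a_23 = 176/880 = 0.20, a_33 = 264/880 = 0.30
I − A =
  [   0.70    -0.25    -0.35]
  [  -0.25     0.80    -0.20]
  [  -0.25    -0.30     0.70]
Cofactors of I−A, C_ij = (−1)^(i+j)·(minor ij) (rows/columns in the sector order above):
  C_11 = (0.80)(0.70) − (-0.20)(-0.30) = 0.5000
  C_12 = −[(-0.25)(0.70) − (-0.20)(-0.25)] = 0.2250
  C_13 = (-0.25)(-0.30) − (0.80)(-0.25) = 0.2750
  C_21 = −[(-0.25)(0.70) − (-0.35)(-0.30)] = 0.2800
  C_22 = (0.70)(0.70) − (-0.35)(-0.25) = 0.4025
  C_23 = −[(0.70)(-0.30) − (-0.25)(-0.25)] = 0.2725
  C_31 = (-0.25)(-0.20) − (-0.35)(0.80) = 0.3300
  C_32 = −[(0.70)(-0.20) − (-0.35)(-0.25)] = 0.2275
  C_33 = (0.70)(0.80) − (-0.25)(-0.25) = 0.4975
det(I−A) = Σ_j (I−A)_1j·C_1j = (0.70)(0.5000) + (-0.25)(0.2250) + (-0.35)(0.2750) = 0.1975
adj(I−A) = Cᵀ =
  [ 0.5000   0.2800   0.3300]
  [ 0.2250   0.4025   0.2275]
  [ 0.2750   0.2725   0.4975]
(I − A)⁻¹ = adj(I−A) / det(I−A) ≈
  [   2.5316     1.4177     1.6709]
  [   1.1392     2.0380     1.1519]
  [   1.3924     1.3797     2.5190]
Δx = (I − A)⁻¹ Δd with Δd having +80 in the Sector 1 component and 0 elsewhere.
So Δx_3 = L_31 · (+80), where L_31 = adj(I−A)_31 / det(I−A) = 0.2750 / 0.1975.
Δx_3 = 0.2750 × (+80) / 0.1975 = 22.00 / 0.1975 ≈ 111.39.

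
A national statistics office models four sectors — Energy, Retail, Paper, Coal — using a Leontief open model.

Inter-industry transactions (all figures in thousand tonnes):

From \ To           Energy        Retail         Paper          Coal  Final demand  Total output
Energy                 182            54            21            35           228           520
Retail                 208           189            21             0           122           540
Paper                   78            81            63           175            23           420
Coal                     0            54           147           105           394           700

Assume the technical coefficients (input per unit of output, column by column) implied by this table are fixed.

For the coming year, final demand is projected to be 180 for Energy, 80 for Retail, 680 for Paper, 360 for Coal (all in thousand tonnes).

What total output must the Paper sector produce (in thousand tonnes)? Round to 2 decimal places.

x_3 = 1293.81

Technical coefficients a_ij = z_ij / X_j:
  a_11 = 182/520 = 0.35, a_21 = 208/520 = 0.40, a_31 = 78/520 = 0.15, a_41 = 0/520 = 0.00
  a_12 = 54/540 = 0.10, a_22 = 189/540 = 0.35, a_32 = 81/540 = 0.15, a_42 = 54/540 = 0.10
  a_13 = 21/420 = 0.05, a_23 = 21/420 = 0.05, a_33 = 63/420 = 0.15, a_43 = 147/420 = 0.35
  a_14 = 35/700 = 0.05, a_24 = 0/700 = 0.00, a_34 = 175/700 = 0.25, a_44 = 105/700 = 0.15
I − A =
  [   0.65    -0.10    -0.05    -0.05]
  [  -0.40     0.65    -0.05     0.00]
  [  -0.15    -0.15     0.85    -0.25]
  [   0.00    -0.10    -0.35     0.85]
Compute the cofactors C_ij = (−1)^(i+j)·(3×3 minor ij) of I−A; the adjugate is their transpose:
adj(I−A) = Cᵀ =
  [ 0.405125   0.078000   0.043500   0.036625]
  [ 0.260375   0.403750   0.051625   0.030500]
  [ 0.143875   0.112625   0.323125   0.103500]
  [ 0.089875   0.093875   0.139125   0.311625]
det(I−A) = Σ_j (I−A)_1j·C_1j = (0.65)(0.405125) + (-0.10)(0.260375) + (-0.05)(0.143875) + (-0.05)(0.089875) = 0.22560625
(I − A)⁻¹ = adj(I−A) / det(I−A) ≈
  [   1.7957     0.3457     0.1928     0.1623]
  [   1.1541     1.7896     0.2288     0.1352]
  [   0.6377     0.4992     1.4323     0.4588]
  [   0.3984     0.4161     0.6167     1.3813]
x = (I − A)⁻¹ d = adj(I−A)·d / det(I−A), with det(I−A) = 0.22560625:
  x_1 = (0.405125·180 + 0.078000·80 + 0.043500·680 + 0.036625·360) / 0.22560625 = 121.9275 / 0.22560625 ≈ 540.44
  x_2 = (0.260375·180 + 0.403750·80 + 0.051625·680 + 0.030500·360) / 0.22560625 = 125.2525 / 0.22560625 ≈ 555.18
  x_3 = (0.143875·180 + 0.112625·80 + 0.323125·680 + 0.103500·360) / 0.22560625 = 291.8925 / 0.22560625 ≈ 1293.81
  x_4 = (0.089875·180 + 0.093875·80 + 0.139125·680 + 0.311625·360) / 0.22560625 = 230.4775 / 0.22560625 ≈ 1021.59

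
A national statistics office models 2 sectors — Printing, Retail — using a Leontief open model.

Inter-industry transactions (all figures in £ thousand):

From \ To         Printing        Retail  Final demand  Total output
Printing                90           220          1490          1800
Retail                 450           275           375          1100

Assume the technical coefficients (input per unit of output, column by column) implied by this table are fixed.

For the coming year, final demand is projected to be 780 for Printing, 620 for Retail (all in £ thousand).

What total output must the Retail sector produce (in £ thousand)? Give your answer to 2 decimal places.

Technical coefficients a_ij = z_ij / X_j:
  a_PP = 90/1800 = 0.05, a_RP = 450/1800 = 0.25
  a_PR = 220/1100 = 0.20, a_RR = 275/1100 = 0.25
I − A =
  [   0.95    -0.20]
  [  -0.25     0.75]
det(I−A) = (0.95)(0.75) − (-0.20)(-0.25) = 0.6625
adj(I−A) = [[0.75, 0.20], [0.25, 0.95]]
(I − A)⁻¹ = adj(I−A) / det(I−A) ≈
  [   1.1321     0.3019]
  [   0.3774     1.4340]
x = (I − A)⁻¹ d = adj(I−A)·d / det(I−A), with det(I−A) = 0.6625:
  x_P = (0.75·780 + 0.20·620) / 0.6625 = 709.00 / 0.6625 ≈ 1070.19
  x_R = (0.25·780 + 0.95·620) / 0.6625 = 784.00 / 0.6625 ≈ 1183.40

x_R = 1183.40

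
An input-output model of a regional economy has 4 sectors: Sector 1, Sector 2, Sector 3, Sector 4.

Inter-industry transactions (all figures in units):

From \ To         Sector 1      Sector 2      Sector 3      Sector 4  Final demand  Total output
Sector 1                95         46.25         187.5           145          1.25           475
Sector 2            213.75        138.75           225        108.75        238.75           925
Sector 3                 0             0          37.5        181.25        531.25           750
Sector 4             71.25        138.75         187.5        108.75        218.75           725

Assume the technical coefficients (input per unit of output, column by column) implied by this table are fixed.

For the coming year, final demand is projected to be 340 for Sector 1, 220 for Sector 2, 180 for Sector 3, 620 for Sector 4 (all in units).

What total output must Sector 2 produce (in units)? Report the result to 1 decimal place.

Technical coefficients a_ij = z_ij / X_j:
  a_11 = 95/475 = 0.20, a_21 = 213.75/475 = 0.45, a_31 = 0/475 = 0.00, a_41 = 71.25/475 = 0.15
  a_12 = 46.25/925 = 0.05, a_22 = 138.75/925 = 0.15, a_32 = 0/925 = 0.00, a_42 = 138.75/925 = 0.15
  a_13 = 187.5/750 = 0.25, a_23 = 225/750 = 0.30, a_33 = 37.5/750 = 0.05, a_43 = 187.5/750 = 0.25
  a_14 = 145/725 = 0.20, a_24 = 108.75/725 = 0.15, a_34 = 181.25/725 = 0.25, a_44 = 108.75/725 = 0.15
I − A =
  [   0.80    -0.05    -0.25    -0.20]
  [  -0.45     0.85    -0.30    -0.15]
  [   0.00     0.00     0.95    -0.25]
  [  -0.15    -0.15    -0.25     0.85]
Compute the cofactors C_ij = (−1)^(i+j)·(3×3 minor ij) of I−A; the adjugate is their transpose:
adj(I−A) = Cᵀ =
  [ 0.600625   0.075125   0.241125   0.225500]
  [ 0.367875   0.558125   0.348750   0.287625]
  [ 0.048750   0.031875   0.500750   0.164375]
  [ 0.185250   0.121125   0.251375   0.624625]
det(I−A) = Σ_j (I−A)_1j·C_1j = (0.80)(0.600625) + (-0.05)(0.367875) + (-0.25)(0.048750) + (-0.20)(0.185250) = 0.41286875
(I − A)⁻¹ = adj(I−A) / det(I−A) ≈
  [   1.4548     0.1820     0.5840     0.5462]
  [   0.8910     1.3518     0.8447     0.6966]
  [   0.1181     0.0772     1.2129     0.3981]
  [   0.4487     0.2934     0.6088     1.5129]
x = (I − A)⁻¹ d = adj(I−A)·d / det(I−A), with det(I−A) = 0.41286875:
  x_1 = (0.600625·340 + 0.075125·220 + 0.241125·180 + 0.225500·620) / 0.41286875 = 403.9525 / 0.41286875 ≈ 978.4
  x_2 = (0.367875·340 + 0.558125·220 + 0.348750·180 + 0.287625·620) / 0.41286875 = 488.9675 / 0.41286875 ≈ 1184.3
  x_3 = (0.048750·340 + 0.031875·220 + 0.500750·180 + 0.164375·620) / 0.41286875 = 215.635 / 0.41286875 ≈ 522.3
  x_4 = (0.185250·340 + 0.121125·220 + 0.251375·180 + 0.624625·620) / 0.41286875 = 522.1475 / 0.41286875 ≈ 1264.7

x_2 = 1184.3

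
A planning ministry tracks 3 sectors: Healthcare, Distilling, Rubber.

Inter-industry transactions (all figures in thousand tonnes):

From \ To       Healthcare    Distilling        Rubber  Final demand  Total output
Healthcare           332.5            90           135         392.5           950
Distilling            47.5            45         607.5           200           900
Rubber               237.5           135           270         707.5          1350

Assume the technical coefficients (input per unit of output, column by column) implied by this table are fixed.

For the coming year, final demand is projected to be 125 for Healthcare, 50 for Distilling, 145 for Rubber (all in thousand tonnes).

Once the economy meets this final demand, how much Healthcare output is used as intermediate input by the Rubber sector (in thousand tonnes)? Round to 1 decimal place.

Technical coefficients a_ij = z_ij / X_j:
  a_11 = 332.5/950 = 0.35, a_21 = 47.5/950 = 0.05, a_31 = 237.5/950 = 0.25
  a_12 = 90/900 = 0.10, a_22 = 45/900 = 0.05, a_32 = 135/900 = 0.15
  a_13 = 135/1350 = 0.10, a_23 = 607.5/1350 = 0.45, a_33 = 270/1350 = 0.20
I − A =
  [   0.65    -0.10    -0.10]
  [  -0.05     0.95    -0.45]
  [  -0.25    -0.15     0.80]
Cofactors of I−A, C_ij = (−1)^(i+j)·(minor ij) (rows/columns in the sector order above):
  C_11 = (0.95)(0.80) − (-0.45)(-0.15) = 0.6925
  C_12 = −[(-0.05)(0.80) − (-0.45)(-0.25)] = 0.1525
  C_13 = (-0.05)(-0.15) − (0.95)(-0.25) = 0.2450
  C_21 = −[(-0.10)(0.80) − (-0.10)(-0.15)] = 0.0950
  C_22 = (0.65)(0.80) − (-0.10)(-0.25) = 0.4950
  C_23 = −[(0.65)(-0.15) − (-0.10)(-0.25)] = 0.1225
  C_31 = (-0.10)(-0.45) − (-0.10)(0.95) = 0.1400
  C_32 = −[(0.65)(-0.45) − (-0.10)(-0.05)] = 0.2975
  C_33 = (0.65)(0.95) − (-0.10)(-0.05) = 0.6125
det(I−A) = Σ_j (I−A)_1j·C_1j = (0.65)(0.6925) + (-0.10)(0.1525) + (-0.10)(0.2450) = 0.410375
adj(I−A) = Cᵀ =
  [ 0.6925   0.0950   0.1400]
  [ 0.1525   0.4950   0.2975]
  [ 0.2450   0.1225   0.6125]
(I − A)⁻¹ = adj(I−A) / det(I−A) ≈
  [   1.6875     0.2315     0.3412]
  [   0.3716     1.2062     0.7249]
  [   0.5970     0.2985     1.4925]
First solve x = (I − A)⁻¹ d = adj(I−A)·d / det(I−A); in particular x_3 = (0.2450·125 + 0.1225·50 + 0.6125·145) / 0.410375 = 125.5625 / 0.410375 ≈ 305.970.
Intermediate flow from 1 to 3: z_13 = a_13 · x_3 = 0.10 × 125.5625 / 0.410375 = 12.55625 / 0.410375 ≈ 30.6.

z_13 = 30.6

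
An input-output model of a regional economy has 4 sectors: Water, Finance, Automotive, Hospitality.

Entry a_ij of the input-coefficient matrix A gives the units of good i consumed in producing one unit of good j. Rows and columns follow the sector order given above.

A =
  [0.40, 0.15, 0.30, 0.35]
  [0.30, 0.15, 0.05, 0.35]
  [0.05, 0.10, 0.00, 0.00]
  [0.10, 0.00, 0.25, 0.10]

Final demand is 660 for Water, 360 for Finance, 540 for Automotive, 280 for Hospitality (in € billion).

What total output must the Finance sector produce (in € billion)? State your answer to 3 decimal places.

I − A =
  [   0.60    -0.15    -0.30    -0.35]
  [  -0.30     0.85    -0.05    -0.35]
  [  -0.05    -0.10     1.00     0.00]
  [  -0.10     0.00    -0.25     0.90]
Compute the cofactors C_ij = (−1)^(i+j)·(3×3 minor ij) of I−A; the adjugate is their transpose:
adj(I−A) = Cᵀ =
  [ 0.751750   0.170750   0.323750   0.358750]
  [ 0.311625   0.487125   0.195500   0.310625]
  [ 0.068750   0.057250   0.383500   0.049000]
  [ 0.102625   0.034875   0.142500   0.439875]
det(I−A) = Σ_j (I−A)_1j·C_1j = (0.60)(0.751750) + (-0.15)(0.311625) + (-0.30)(0.068750) + (-0.35)(0.102625) = 0.3477625
(I − A)⁻¹ = adj(I−A) / det(I−A) ≈
  [   2.1617     0.4910     0.9310     1.0316]
  [   0.8961     1.4007     0.5622     0.8932]
  [   0.1977     0.1646     1.1028     0.1409]
  [   0.2951     0.1003     0.4098     1.2649]
x = (I − A)⁻¹ d = adj(I−A)·d / det(I−A), with det(I−A) = 0.3477625:
  x_1 = (0.751750·660 + 0.170750·360 + 0.323750·540 + 0.358750·280) / 0.3477625 = 832.90 / 0.3477625 ≈ 2395.025
  x_2 = (0.311625·660 + 0.487125·360 + 0.195500·540 + 0.310625·280) / 0.3477625 = 573.5825 / 0.3477625 ≈ 1649.351
  x_3 = (0.068750·660 + 0.057250·360 + 0.383500·540 + 0.049000·280) / 0.3477625 = 286.795 / 0.3477625 ≈ 824.686
  x_4 = (0.102625·660 + 0.034875·360 + 0.142500·540 + 0.439875·280) / 0.3477625 = 280.4025 / 0.3477625 ≈ 806.305

x_2 = 1649.351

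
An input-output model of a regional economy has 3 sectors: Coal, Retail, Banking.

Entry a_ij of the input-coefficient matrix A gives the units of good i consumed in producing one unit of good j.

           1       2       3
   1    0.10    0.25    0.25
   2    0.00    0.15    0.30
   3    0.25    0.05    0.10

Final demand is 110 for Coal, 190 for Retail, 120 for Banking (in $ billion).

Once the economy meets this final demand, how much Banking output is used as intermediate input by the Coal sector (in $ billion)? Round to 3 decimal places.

z_31 = 67.202

I − A =
  [   0.90    -0.25    -0.25]
  [   0.00     0.85    -0.30]
  [  -0.25    -0.05     0.90]
Cofactors of I−A, C_ij = (−1)^(i+j)·(minor ij) (rows/columns in the sector order above):
  C_11 = (0.85)(0.90) − (-0.30)(-0.05) = 0.7500
  C_12 = −[(0.00)(0.90) − (-0.30)(-0.25)] = 0.0750
  C_13 = (0.00)(-0.05) − (0.85)(-0.25) = 0.2125
  C_21 = −[(-0.25)(0.90) − (-0.25)(-0.05)] = 0.2375
  C_22 = (0.90)(0.90) − (-0.25)(-0.25) = 0.7475
  C_23 = −[(0.90)(-0.05) − (-0.25)(-0.25)] = 0.1075
  C_31 = (-0.25)(-0.30) − (-0.25)(0.85) = 0.2875
  C_32 = −[(0.90)(-0.30) − (-0.25)(0.00)] = 0.2700
  C_33 = (0.90)(0.85) − (-0.25)(0.00) = 0.7650
det(I−A) = Σ_j (I−A)_1j·C_1j = (0.90)(0.7500) + (-0.25)(0.0750) + (-0.25)(0.2125) = 0.603125
adj(I−A) = Cᵀ =
  [ 0.7500   0.2375   0.2875]
  [ 0.0750   0.7475   0.2700]
  [ 0.2125   0.1075   0.7650]
(I − A)⁻¹ = adj(I−A) / det(I−A) ≈
  [   1.2435     0.3938     0.4767]
  [   0.1244     1.2394     0.4477]
  [   0.3523     0.1782     1.2684]
First solve x = (I − A)⁻¹ d = adj(I−A)·d / det(I−A); in particular x_1 = (0.7500·110 + 0.2375·190 + 0.2875·120) / 0.603125 = 162.125 / 0.603125 ≈ 268.80829.
Intermediate flow from 3 to 1: z_31 = a_31 · x_1 = 0.25 × 162.125 / 0.603125 = 40.53125 / 0.603125 ≈ 67.202.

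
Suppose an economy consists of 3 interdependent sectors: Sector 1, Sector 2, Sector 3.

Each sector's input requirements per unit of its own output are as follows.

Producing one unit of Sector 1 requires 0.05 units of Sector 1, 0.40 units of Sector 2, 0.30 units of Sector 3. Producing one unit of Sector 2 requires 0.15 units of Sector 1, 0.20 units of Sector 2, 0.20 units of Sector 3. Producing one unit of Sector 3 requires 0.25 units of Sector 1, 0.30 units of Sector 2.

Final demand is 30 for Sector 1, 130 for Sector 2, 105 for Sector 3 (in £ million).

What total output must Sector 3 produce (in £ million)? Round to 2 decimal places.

I − A =
  [   0.95    -0.15    -0.25]
  [  -0.40     0.80    -0.30]
  [  -0.30    -0.20     1.00]
Cofactors of I−A, C_ij = (−1)^(i+j)·(minor ij) (rows/columns in the sector order above):
  C_11 = (0.80)(1.00) − (-0.30)(-0.20) = 0.7400
  C_12 = −[(-0.40)(1.00) − (-0.30)(-0.30)] = 0.4900
  C_13 = (-0.40)(-0.20) − (0.80)(-0.30) = 0.3200
  C_21 = −[(-0.15)(1.00) − (-0.25)(-0.20)] = 0.2000
  C_22 = (0.95)(1.00) − (-0.25)(-0.30) = 0.8750
  C_23 = −[(0.95)(-0.20) − (-0.15)(-0.30)] = 0.2350
  C_31 = (-0.15)(-0.30) − (-0.25)(0.80) = 0.2450
  C_32 = −[(0.95)(-0.30) − (-0.25)(-0.40)] = 0.3850
  C_33 = (0.95)(0.80) − (-0.15)(-0.40) = 0.7000
det(I−A) = Σ_j (I−A)_1j·C_1j = (0.95)(0.7400) + (-0.15)(0.4900) + (-0.25)(0.3200) = 0.5495
adj(I−A) = Cᵀ =
  [ 0.7400   0.2000   0.2450]
  [ 0.4900   0.8750   0.3850]
  [ 0.3200   0.2350   0.7000]
(I − A)⁻¹ = adj(I−A) / det(I−A) ≈
  [   1.3467     0.3640     0.4459]
  [   0.8917     1.5924     0.7006]
  [   0.5823     0.4277     1.2739]
x = (I − A)⁻¹ d = adj(I−A)·d / det(I−A), with det(I−A) = 0.5495:
  x_1 = (0.7400·30 + 0.2000·130 + 0.2450·105) / 0.5495 = 73.925 / 0.5495 ≈ 134.53
  x_2 = (0.4900·30 + 0.8750·130 + 0.3850·105) / 0.5495 = 168.875 / 0.5495 ≈ 307.32
  x_3 = (0.3200·30 + 0.2350·130 + 0.7000·105) / 0.5495 = 113.65 / 0.5495 ≈ 206.82

x_3 = 206.82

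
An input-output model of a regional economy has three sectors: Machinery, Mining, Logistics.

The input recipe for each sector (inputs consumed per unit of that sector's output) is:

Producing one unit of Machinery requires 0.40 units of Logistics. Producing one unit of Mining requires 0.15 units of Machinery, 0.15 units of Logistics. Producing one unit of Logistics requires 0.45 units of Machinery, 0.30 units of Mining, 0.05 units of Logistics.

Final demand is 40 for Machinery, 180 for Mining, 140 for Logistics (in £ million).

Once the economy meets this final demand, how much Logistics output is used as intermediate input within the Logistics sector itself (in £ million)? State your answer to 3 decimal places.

I − A =
  [   1.00    -0.15    -0.45]
  [   0.00     1.00    -0.30]
  [  -0.40    -0.15     0.95]
Cofactors of I−A, C_ij = (−1)^(i+j)·(minor ij) (rows/columns in the sector order above):
  C_11 = (1.00)(0.95) − (-0.30)(-0.15) = 0.9050
  C_12 = −[(0.00)(0.95) − (-0.30)(-0.40)] = 0.1200
  C_13 = (0.00)(-0.15) − (1.00)(-0.40) = 0.4000
  C_21 = −[(-0.15)(0.95) − (-0.45)(-0.15)] = 0.2100
  C_22 = (1.00)(0.95) − (-0.45)(-0.40) = 0.7700
  C_23 = −[(1.00)(-0.15) − (-0.15)(-0.40)] = 0.2100
  C_31 = (-0.15)(-0.30) − (-0.45)(1.00) = 0.4950
  C_32 = −[(1.00)(-0.30) − (-0.45)(0.00)] = 0.3000
  C_33 = (1.00)(1.00) − (-0.15)(0.00) = 1.0000
det(I−A) = Σ_j (I−A)_1j·C_1j = (1.00)(0.9050) + (-0.15)(0.1200) + (-0.45)(0.4000) = 0.7070
adj(I−A) = Cᵀ =
  [ 0.9050   0.2100   0.4950]
  [ 0.1200   0.7700   0.3000]
  [ 0.4000   0.2100   1.0000]
(I − A)⁻¹ = adj(I−A) / det(I−A) ≈
  [   1.2801     0.2970     0.7001]
  [   0.1697     1.0891     0.4243]
  [   0.5658     0.2970     1.4144]
First solve x = (I − A)⁻¹ d = adj(I−A)·d / det(I−A); in particular x_3 = (0.4000·40 + 0.2100·180 + 1.0000·140) / 0.7070 = 193.80 / 0.7070 ≈ 274.11598.
Intermediate flow from 3 to 3: z_33 = a_33 · x_3 = 0.05 × 193.80 / 0.7070 = 9.69 / 0.7070 ≈ 13.706.

z_33 = 13.706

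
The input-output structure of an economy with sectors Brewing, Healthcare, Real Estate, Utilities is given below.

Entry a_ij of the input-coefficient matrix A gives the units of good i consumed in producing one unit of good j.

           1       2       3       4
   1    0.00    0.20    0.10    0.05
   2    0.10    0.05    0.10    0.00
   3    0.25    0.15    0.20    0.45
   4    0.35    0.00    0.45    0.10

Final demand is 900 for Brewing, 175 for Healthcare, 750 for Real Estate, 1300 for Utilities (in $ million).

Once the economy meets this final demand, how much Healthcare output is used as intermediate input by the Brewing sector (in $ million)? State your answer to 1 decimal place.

I − A =
  [   1.00    -0.20    -0.10    -0.05]
  [  -0.10     0.95    -0.10     0.00]
  [  -0.25    -0.15     0.80    -0.45]
  [  -0.35     0.00    -0.45     0.90]
Compute the cofactors C_ij = (−1)^(i+j)·(3×3 minor ij) of I−A; the adjugate is their transpose:
adj(I−A) = Cᵀ =
  [ 0.478125   0.120375   0.124875   0.089000]
  [ 0.090000   0.459625   0.099500   0.054750]
  [ 0.376875   0.208875   0.820375   0.431125]
  [ 0.374375   0.151250   0.458750   0.698750]
det(I−A) = Σ_j (I−A)_1j·C_1j = (1.00)(0.478125) + (-0.20)(0.090000) + (-0.10)(0.376875) + (-0.05)(0.374375) = 0.40371875
(I − A)⁻¹ = adj(I−A) / det(I−A) ≈
  [   1.1843     0.2982     0.3093     0.2205]
  [   0.2229     1.1385     0.2465     0.1356]
  [   0.9335     0.5174     2.0320     1.0679]
  [   0.9273     0.3746     1.1363     1.7308]
First solve x = (I − A)⁻¹ d = adj(I−A)·d / det(I−A); in particular x_1 = (0.478125·900 + 0.120375·175 + 0.124875·750 + 0.089000·1300) / 0.40371875 = 660.734375 / 0.40371875 ≈ 1636.620.
Intermediate flow from 2 to 1: z_21 = a_21 · x_1 = 0.10 × 660.734375 / 0.40371875 = 66.0734375 / 0.40371875 ≈ 163.7.

z_21 = 163.7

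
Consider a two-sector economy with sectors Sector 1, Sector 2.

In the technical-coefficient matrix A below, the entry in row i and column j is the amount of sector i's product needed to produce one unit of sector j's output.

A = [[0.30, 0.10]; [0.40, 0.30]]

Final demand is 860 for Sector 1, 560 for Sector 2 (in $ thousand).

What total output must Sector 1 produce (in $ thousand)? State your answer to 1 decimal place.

x_1 = 1462.2

I − A =
  [   0.70    -0.10]
  [  -0.40     0.70]
det(I−A) = (0.70)(0.70) − (-0.10)(-0.40) = 0.4500
adj(I−A) = [[0.70, 0.10], [0.40, 0.70]]
(I − A)⁻¹ = adj(I−A) / det(I−A) ≈
  [   1.5556     0.2222]
  [   0.8889     1.5556]
x = (I − A)⁻¹ d = adj(I−A)·d / det(I−A), with det(I−A) = 0.4500:
  x_1 = (0.70·860 + 0.10·560) / 0.4500 = 658.00 / 0.4500 ≈ 1462.2
  x_2 = (0.40·860 + 0.70·560) / 0.4500 = 736.00 / 0.4500 ≈ 1635.6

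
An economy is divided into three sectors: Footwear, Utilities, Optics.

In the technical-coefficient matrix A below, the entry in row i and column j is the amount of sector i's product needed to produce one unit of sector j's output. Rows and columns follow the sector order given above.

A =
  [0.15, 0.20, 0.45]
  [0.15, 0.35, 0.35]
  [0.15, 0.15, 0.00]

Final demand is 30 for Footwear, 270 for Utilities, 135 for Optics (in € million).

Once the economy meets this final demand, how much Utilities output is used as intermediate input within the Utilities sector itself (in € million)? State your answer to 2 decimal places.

I − A =
  [   0.85    -0.20    -0.45]
  [  -0.15     0.65    -0.35]
  [  -0.15    -0.15     1.00]
Cofactors of I−A, C_ij = (−1)^(i+j)·(minor ij) (rows/columns in the sector order above):
  C_11 = (0.65)(1.00) − (-0.35)(-0.15) = 0.5975
  C_12 = −[(-0.15)(1.00) − (-0.35)(-0.15)] = 0.2025
  C_13 = (-0.15)(-0.15) − (0.65)(-0.15) = 0.1200
  C_21 = −[(-0.20)(1.00) − (-0.45)(-0.15)] = 0.2675
  C_22 = (0.85)(1.00) − (-0.45)(-0.15) = 0.7825
  C_23 = −[(0.85)(-0.15) − (-0.20)(-0.15)] = 0.1575
  C_31 = (-0.20)(-0.35) − (-0.45)(0.65) = 0.3625
  C_32 = −[(0.85)(-0.35) − (-0.45)(-0.15)] = 0.3650
  C_33 = (0.85)(0.65) − (-0.20)(-0.15) = 0.5225
det(I−A) = Σ_j (I−A)_1j·C_1j = (0.85)(0.5975) + (-0.20)(0.2025) + (-0.45)(0.1200) = 0.413375
adj(I−A) = Cᵀ =
  [ 0.5975   0.2675   0.3625]
  [ 0.2025   0.7825   0.3650]
  [ 0.1200   0.1575   0.5225]
(I − A)⁻¹ = adj(I−A) / det(I−A) ≈
  [   1.4454     0.6471     0.8769]
  [   0.4899     1.8930     0.8830]
  [   0.2903     0.3810     1.2640]
First solve x = (I − A)⁻¹ d = adj(I−A)·d / det(I−A); in particular x_U = (0.2025·30 + 0.7825·270 + 0.3650·135) / 0.413375 = 266.625 / 0.413375 ≈ 644.9955.
Intermediate flow from U to U: z_UU = a_UU · x_U = 0.35 × 266.625 / 0.413375 = 93.31875 / 0.413375 ≈ 225.75.

z_UU = 225.75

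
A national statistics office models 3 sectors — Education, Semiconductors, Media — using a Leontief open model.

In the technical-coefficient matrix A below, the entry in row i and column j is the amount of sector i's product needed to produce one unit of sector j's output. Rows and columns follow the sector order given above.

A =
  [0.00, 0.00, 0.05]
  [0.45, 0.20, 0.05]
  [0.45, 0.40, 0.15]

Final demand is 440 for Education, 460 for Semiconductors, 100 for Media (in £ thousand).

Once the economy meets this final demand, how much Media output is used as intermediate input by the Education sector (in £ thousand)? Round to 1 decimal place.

z_31 = 215.8

I − A =
  [   1.00     0.00    -0.05]
  [  -0.45     0.80    -0.05]
  [  -0.45    -0.40     0.85]
Cofactors of I−A, C_ij = (−1)^(i+j)·(minor ij) (rows/columns in the sector order above):
  C_11 = (0.80)(0.85) − (-0.05)(-0.40) = 0.6600
  C_12 = −[(-0.45)(0.85) − (-0.05)(-0.45)] = 0.4050
  C_13 = (-0.45)(-0.40) − (0.80)(-0.45) = 0.5400
  C_21 = −[(0.00)(0.85) − (-0.05)(-0.40)] = 0.0200
  C_22 = (1.00)(0.85) − (-0.05)(-0.45) = 0.8275
  C_23 = −[(1.00)(-0.40) − (0.00)(-0.45)] = 0.4000
  C_31 = (0.00)(-0.05) − (-0.05)(0.80) = 0.0400
  C_32 = −[(1.00)(-0.05) − (-0.05)(-0.45)] = 0.0725
  C_33 = (1.00)(0.80) − (0.00)(-0.45) = 0.8000
det(I−A) = Σ_j (I−A)_1j·C_1j = (1.00)(0.6600) + (0.00)(0.4050) + (-0.05)(0.5400) = 0.6330
adj(I−A) = Cᵀ =
  [ 0.6600   0.0200   0.0400]
  [ 0.4050   0.8275   0.0725]
  [ 0.5400   0.4000   0.8000]
(I − A)⁻¹ = adj(I−A) / det(I−A) ≈
  [   1.0427     0.0316     0.0632]
  [   0.6398     1.3073     0.1145]
  [   0.8531     0.6319     1.2638]
First solve x = (I − A)⁻¹ d = adj(I−A)·d / det(I−A); in particular x_1 = (0.6600·440 + 0.0200·460 + 0.0400·100) / 0.6330 = 303.60 / 0.6330 ≈ 479.621.
Intermediate flow from 3 to 1: z_31 = a_31 · x_1 = 0.45 × 303.60 / 0.6330 = 136.62 / 0.6330 ≈ 215.8.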